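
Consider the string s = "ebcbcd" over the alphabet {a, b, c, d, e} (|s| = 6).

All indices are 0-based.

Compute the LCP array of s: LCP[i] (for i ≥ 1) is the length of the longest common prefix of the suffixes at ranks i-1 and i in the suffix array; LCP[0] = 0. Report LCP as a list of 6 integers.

rank→(start, suffix):
  0 → (1, 'bcbcd')
  1 → (3, 'bcd')
  2 → (2, 'cbcd')
  3 → (4, 'cd')
  4 → (5, 'd')
  5 → (0, 'ebcbcd')

SA = [1, 3, 2, 4, 5, 0]
[i] adj suffixes → lcp
  [1] 1/3 → 2 ('bc')
  [2] 3/2 → 0 ('')
  [3] 2/4 → 1 ('c')
  [4] 4/5 → 0 ('')
  [5] 5/0 → 0 ('')

[0, 2, 0, 1, 0, 0]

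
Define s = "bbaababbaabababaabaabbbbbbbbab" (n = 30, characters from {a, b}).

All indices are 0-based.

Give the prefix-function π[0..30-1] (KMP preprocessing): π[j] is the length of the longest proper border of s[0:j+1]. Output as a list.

[0, 1, 0, 0, 1, 0, 1, 2, 3, 4, 5, 6, 7, 0, 1, 0, 0, 1, 0, 0, 1, 2, 2, 2, 2, 2, 2, 2, 3, 1]

π[0] = 0
j=1 s[j]='b': π[1]=1 (border 'b')
j=2 s[j]='a': k: 1→0; π[2]=0 (border '')
j=3 s[j]='a': π[3]=0 (border '')
j=4 s[j]='b': π[4]=1 (border 'b')
j=5 s[j]='a': k: 1→0; π[5]=0 (border '')
j=6 s[j]='b': π[6]=1 (border 'b')
j=7 s[j]='b': π[7]=2 (border 'bb')
j=8 s[j]='a': π[8]=3 (border 'bba')
j=9 s[j]='a': π[9]=4 (border 'bbaa')
j=10 s[j]='b': π[10]=5 (border 'bbaab')
j=11 s[j]='a': π[11]=6 (border 'bbaaba')
j=12 s[j]='b': π[12]=7 (border 'bbaabab')
j=13 s[j]='a': k: 7→1→0; π[13]=0 (border '')
j=14 s[j]='b': π[14]=1 (border 'b')
j=15 s[j]='a': k: 1→0; π[15]=0 (border '')
j=16 s[j]='a': π[16]=0 (border '')
j=17 s[j]='b': π[17]=1 (border 'b')
j=18 s[j]='a': k: 1→0; π[18]=0 (border '')
j=19 s[j]='a': π[19]=0 (border '')
j=20 s[j]='b': π[20]=1 (border 'b')
j=21 s[j]='b': π[21]=2 (border 'bb')
j=22 s[j]='b': k: 2→1; π[22]=2 (border 'bb')
j=23 s[j]='b': k: 2→1; π[23]=2 (border 'bb')
j=24 s[j]='b': k: 2→1; π[24]=2 (border 'bb')
j=25 s[j]='b': k: 2→1; π[25]=2 (border 'bb')
j=26 s[j]='b': k: 2→1; π[26]=2 (border 'bb')
j=27 s[j]='b': k: 2→1; π[27]=2 (border 'bb')
j=28 s[j]='a': π[28]=3 (border 'bba')
j=29 s[j]='b': k: 3→0; π[29]=1 (border 'b')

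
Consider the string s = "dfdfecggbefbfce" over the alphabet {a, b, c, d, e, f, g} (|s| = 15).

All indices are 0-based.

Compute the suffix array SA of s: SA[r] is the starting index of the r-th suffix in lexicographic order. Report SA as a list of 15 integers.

rank | idx | suffix
   0 |   8 | befbfce
   1 |  11 | bfce
   2 |  13 | ce
   3 |   5 | cggbefbfce
   4 |   0 | dfdfecggbefbfce
   5 |   2 | dfecggbefbfce
   6 |  14 | e
   7 |   4 | ecggbefbfce
   8 |   9 | efbfce
   9 |  10 | fbfce
  10 |  12 | fce
  11 |   1 | fdfecggbefbfce
  12 |   3 | fecggbefbfce
  13 |   7 | gbefbfce
  14 |   6 | ggbefbfce

[8, 11, 13, 5, 0, 2, 14, 4, 9, 10, 12, 1, 3, 7, 6]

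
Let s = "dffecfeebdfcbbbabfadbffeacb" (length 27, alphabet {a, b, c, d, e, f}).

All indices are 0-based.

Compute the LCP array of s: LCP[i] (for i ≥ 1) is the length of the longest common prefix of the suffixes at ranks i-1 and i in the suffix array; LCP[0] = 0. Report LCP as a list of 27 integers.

rank→(start, suffix):
  0 → (15, 'abfadbffeacb')
  1 → (24, 'acb')
  2 → (18, 'adbffeacb')
  3 → (26, 'b')
  4 → (14, 'babfadbffeacb')
  5 → (13, 'bbabfadbffeacb')
  6 → (12, 'bbbabfadbffeacb')
  7 → (8, 'bdfcbbbabfadbffeacb')
  8 → (16, 'bfadbffeacb')
  9 → (20, 'bffeacb')
  10 → (25, 'cb')
  11 → (11, 'cbbbabfadbffeacb')
  12 → (4, 'cfeebdfcbbbabfadbffeacb')
  13 → (19, 'dbffeacb')
  14 → (9, 'dfcbbbabfadbffeacb')
  15 → (0, 'dffecfeebdfcbbbabfadbffeacb')
  16 → (23, 'eacb')
  17 → (7, 'ebdfcbbbabfadbffeacb')
  18 → (3, 'ecfeebdfcbbbabfadbffeacb')
  19 → (6, 'eebdfcbbbabfadbffeacb')
  20 → (17, 'fadbffeacb')
  21 → (10, 'fcbbbabfadbffeacb')
  22 → (22, 'feacb')
  23 → (2, 'fecfeebdfcbbbabfadbffeacb')
  24 → (5, 'feebdfcbbbabfadbffeacb')
  25 → (21, 'ffeacb')
  26 → (1, 'ffecfeebdfcbbbabfadbffeacb')

SA = [15, 24, 18, 26, 14, 13, 12, 8, 16, 20, 25, 11, 4, 19, 9, 0, 23, 7, 3, 6, 17, 10, 22, 2, 5, 21, 1]
rank  pair      lcp
   1  s[15:],s[24:]  1  'a'
   2  s[24:],s[18:]  1  'a'
   3  s[18:],s[26:]  0  ''
   4  s[26:],s[14:]  1  'b'
   5  s[14:],s[13:]  1  'b'
   6  s[13:],s[12:]  2  'bb'
   7  s[12:],s[8:]  1  'b'
   8  s[8:],s[16:]  1  'b'
   9  s[16:],s[20:]  2  'bf'
  10  s[20:],s[25:]  0  ''
  11  s[25:],s[11:]  2  'cb'
  12  s[11:],s[4:]  1  'c'
  13  s[4:],s[19:]  0  ''
  14  s[19:],s[9:]  1  'd'
  15  s[9:],s[0:]  2  'df'
  16  s[0:],s[23:]  0  ''
  17  s[23:],s[7:]  1  'e'
  18  s[7:],s[3:]  1  'e'
  19  s[3:],s[6:]  1  'e'
  20  s[6:],s[17:]  0  ''
  21  s[17:],s[10:]  1  'f'
  22  s[10:],s[22:]  1  'f'
  23  s[22:],s[2:]  2  'fe'
  24  s[2:],s[5:]  2  'fe'
  25  s[5:],s[21:]  1  'f'
  26  s[21:],s[1:]  3  'ffe'

[0, 1, 1, 0, 1, 1, 2, 1, 1, 2, 0, 2, 1, 0, 1, 2, 0, 1, 1, 1, 0, 1, 1, 2, 2, 1, 3]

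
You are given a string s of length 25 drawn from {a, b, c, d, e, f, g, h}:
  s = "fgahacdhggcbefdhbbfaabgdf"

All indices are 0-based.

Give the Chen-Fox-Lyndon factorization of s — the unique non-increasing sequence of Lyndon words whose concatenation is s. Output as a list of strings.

emit factor 1: 'fg' (i=0, period=2)
emit factor 2: 'ah' (i=2, period=2)
emit factor 3: 'acdhggcbefdhbbf' (i=4, period=15)
emit factor 4: 'aabgdf' (i=19, period=6)

["fg", "ah", "acdhggcbefdhbbf", "aabgdf"]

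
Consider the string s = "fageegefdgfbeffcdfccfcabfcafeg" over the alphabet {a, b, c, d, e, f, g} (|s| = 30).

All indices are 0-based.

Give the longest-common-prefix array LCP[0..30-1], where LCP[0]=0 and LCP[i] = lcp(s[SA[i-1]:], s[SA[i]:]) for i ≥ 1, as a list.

sorted suffixes:
  #0 SA[0]=22  'abfcafeg'
  #1 SA[1]=26  'afeg'
  #2 SA[2]=1  'ageegefdgfbeffcdfccfcabfcafeg'
  #3 SA[3]=11  'beffcdfccfcabfcafeg'
  #4 SA[4]=23  'bfcafeg'
  #5 SA[5]=21  'cabfcafeg'
  #6 SA[6]=25  'cafeg'
  #7 SA[7]=18  'ccfcabfcafeg'
  #8 SA[8]=15  'cdfccfcabfcafeg'
  #9 SA[9]=19  'cfcabfcafeg'
  #10 SA[10]=16  'dfccfcabfcafeg'
  #11 SA[11]=8  'dgfbeffcdfccfcabfcafeg'
  #12 SA[12]=3  'eegefdgfbeffcdfccfcabfcafeg'
  #13 SA[13]=6  'efdgfbeffcdfccfcabfcafeg'
  #14 SA[14]=12  'effcdfccfcabfcafeg'
  #15 SA[15]=28  'eg'
  #16 SA[16]=4  'egefdgfbeffcdfccfcabfcafeg'
  #17 SA[17]=0  'fageegefdgfbeffcdfccfcabfcafeg'
  #18 SA[18]=10  'fbeffcdfccfcabfcafeg'
  #19 SA[19]=20  'fcabfcafeg'
  #20 SA[20]=24  'fcafeg'
  #21 SA[21]=17  'fccfcabfcafeg'
  #22 SA[22]=14  'fcdfccfcabfcafeg'
  #23 SA[23]=7  'fdgfbeffcdfccfcabfcafeg'
  #24 SA[24]=27  'feg'
  #25 SA[25]=13  'ffcdfccfcabfcafeg'
  #26 SA[26]=29  'g'
  #27 SA[27]=2  'geegefdgfbeffcdfccfcabfcafeg'
  #28 SA[28]=5  'gefdgfbeffcdfccfcabfcafeg'
  #29 SA[29]=9  'gfbeffcdfccfcabfcafeg'

SA = [22, 26, 1, 11, 23, 21, 25, 18, 15, 19, 16, 8, 3, 6, 12, 28, 4, 0, 10, 20, 24, 17, 14, 7, 27, 13, 29, 2, 5, 9]
rank  pair      lcp
   1  s[22:],s[26:]  1  'a'
   2  s[26:],s[1:]  1  'a'
   3  s[1:],s[11:]  0  ''
   4  s[11:],s[23:]  1  'b'
   5  s[23:],s[21:]  0  ''
   6  s[21:],s[25:]  2  'ca'
   7  s[25:],s[18:]  1  'c'
   8  s[18:],s[15:]  1  'c'
   9  s[15:],s[19:]  1  'c'
  10  s[19:],s[16:]  0  ''
  11  s[16:],s[8:]  1  'd'
  12  s[8:],s[3:]  0  ''
  13  s[3:],s[6:]  1  'e'
  14  s[6:],s[12:]  2  'ef'
  15  s[12:],s[28:]  1  'e'
  16  s[28:],s[4:]  2  'eg'
  17  s[4:],s[0:]  0  ''
  18  s[0:],s[10:]  1  'f'
  19  s[10:],s[20:]  1  'f'
  20  s[20:],s[24:]  3  'fca'
  21  s[24:],s[17:]  2  'fc'
  22  s[17:],s[14:]  2  'fc'
  23  s[14:],s[7:]  1  'f'
  24  s[7:],s[27:]  1  'f'
  25  s[27:],s[13:]  1  'f'
  26  s[13:],s[29:]  0  ''
  27  s[29:],s[2:]  1  'g'
  28  s[2:],s[5:]  2  'ge'
  29  s[5:],s[9:]  1  'g'

[0, 1, 1, 0, 1, 0, 2, 1, 1, 1, 0, 1, 0, 1, 2, 1, 2, 0, 1, 1, 3, 2, 2, 1, 1, 1, 0, 1, 2, 1]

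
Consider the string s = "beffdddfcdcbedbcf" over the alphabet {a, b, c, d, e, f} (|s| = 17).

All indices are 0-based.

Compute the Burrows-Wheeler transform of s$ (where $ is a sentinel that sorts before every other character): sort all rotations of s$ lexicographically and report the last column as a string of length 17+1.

rank  rotation            last
    0  $beffdddfcdcbedbcf  f
    1  bcf$beffdddfcdcbed  d
    2  bedbcf$beffdddfcdc  c
    3  beffdddfcdcbedbcf$  $
    4  cbedbcf$beffdddfcd  d
    5  cdcbedbcf$beffdddf  f
    6  cf$beffdddfcdcbedb  b
    7  dbcf$beffdddfcdcbe  e
    8  dcbedbcf$beffdddfc  c
    9  dddfcdcbedbcf$beff  f
   10  ddfcdcbedbcf$beffd  d
   11  dfcdcbedbcf$beffdd  d
   12  edbcf$beffdddfcdcb  b
   13  effdddfcdcbedbcf$b  b
   14  f$beffdddfcdcbedbc  c
   15  fcdcbedbcf$beffddd  d
   16  fdddfcdcbedbcf$bef  f
   17  ffdddfcdcbedbcf$be  e

fdc$dfbecfddbbcdfe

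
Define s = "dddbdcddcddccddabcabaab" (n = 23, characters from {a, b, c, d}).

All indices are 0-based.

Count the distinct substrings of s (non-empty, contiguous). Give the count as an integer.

rank→(start, suffix):
  0 → (20, 'aab')
  1 → (21, 'ab')
  2 → (18, 'abaab')
  3 → (15, 'abcabaab')
  4 → (22, 'b')
  5 → (19, 'baab')
  6 → (16, 'bcabaab')
  7 → (3, 'bdcddcddccddabcabaab')
  8 → (17, 'cabaab')
  9 → (11, 'ccddabcabaab')
  10 → (12, 'cddabcabaab')
  11 → (8, 'cddccddabcabaab')
  12 → (5, 'cddcddccddabcabaab')
  13 → (14, 'dabcabaab')
  14 → (2, 'dbdcddcddccddabcabaab')
  15 → (10, 'dccddabcabaab')
  16 → (7, 'dcddccddabcabaab')
  17 → (4, 'dcddcddccddabcabaab')
  18 → (13, 'ddabcabaab')
  19 → (1, 'ddbdcddcddccddabcabaab')
  20 → (9, 'ddccddabcabaab')
  21 → (6, 'ddcddccddabcabaab')
  22 → (0, 'dddbdcddcddccddabcabaab')

SA = [20, 21, 18, 15, 22, 19, 16, 3, 17, 11, 12, 8, 5, 14, 2, 10, 7, 4, 13, 1, 9, 6, 0]
rank  pair      lcp
   1  s[20:],s[21:]  1  'a'
   2  s[21:],s[18:]  2  'ab'
   3  s[18:],s[15:]  2  'ab'
   4  s[15:],s[22:]  0  ''
   5  s[22:],s[19:]  1  'b'
   6  s[19:],s[16:]  1  'b'
   7  s[16:],s[3:]  1  'b'
   8  s[3:],s[17:]  0  ''
   9  s[17:],s[11:]  1  'c'
  10  s[11:],s[12:]  1  'c'
  11  s[12:],s[8:]  3  'cdd'
  12  s[8:],s[5:]  4  'cddc'
  13  s[5:],s[14:]  0  ''
  14  s[14:],s[2:]  1  'd'
  15  s[2:],s[10:]  1  'd'
  16  s[10:],s[7:]  2  'dc'
  17  s[7:],s[4:]  5  'dcddc'
  18  s[4:],s[13:]  1  'd'
  19  s[13:],s[1:]  2  'dd'
  20  s[1:],s[9:]  2  'dd'
  21  s[9:],s[6:]  3  'ddc'
  22  s[6:],s[0:]  2  'dd'

n(n+1)/2 = 23·24/2 = 276
Σ LCP = 0 + 1 + 2 + 2 + 0 + 1 + 1 + 1 + 0 + 1 + 1 + 3 + 4 + 0 + 1 + 1 + 2 + 5 + 1 + 2 + 2 + 3 + 2 = 36
distinct = 276 − 36 = 240

240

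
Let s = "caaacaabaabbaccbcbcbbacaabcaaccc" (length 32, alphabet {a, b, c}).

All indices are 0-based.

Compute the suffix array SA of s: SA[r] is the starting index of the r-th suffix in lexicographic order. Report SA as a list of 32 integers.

[1, 5, 8, 23, 2, 27, 6, 9, 24, 3, 21, 12, 28, 7, 20, 11, 19, 10, 25, 17, 15, 31, 0, 4, 22, 26, 18, 16, 14, 30, 13, 29]

sorted suffixes:
  #0 SA[0]=1  'aaacaabaabbaccbcbcbbacaabcaaccc'
  #1 SA[1]=5  'aabaabbaccbcbcbbacaabcaaccc'
  #2 SA[2]=8  'aabbaccbcbcbbacaabcaaccc'
  #3 SA[3]=23  'aabcaaccc'
  #4 SA[4]=2  'aacaabaabbaccbcbcbbacaabcaaccc'
  #5 SA[5]=27  'aaccc'
  #6 SA[6]=6  'abaabbaccbcbcbbacaabcaaccc'
  #7 SA[7]=9  'abbaccbcbcbbacaabcaaccc'
  #8 SA[8]=24  'abcaaccc'
  #9 SA[9]=3  'acaabaabbaccbcbcbbacaabcaaccc'
  #10 SA[10]=21  'acaabcaaccc'
  #11 SA[11]=12  'accbcbcbbacaabcaaccc'
  #12 SA[12]=28  'accc'
  #13 SA[13]=7  'baabbaccbcbcbbacaabcaaccc'
  #14 SA[14]=20  'bacaabcaaccc'
  #15 SA[15]=11  'baccbcbcbbacaabcaaccc'
  #16 SA[16]=19  'bbacaabcaaccc'
  #17 SA[17]=10  'bbaccbcbcbbacaabcaaccc'
  #18 SA[18]=25  'bcaaccc'
  #19 SA[19]=17  'bcbbacaabcaaccc'
  #20 SA[20]=15  'bcbcbbacaabcaaccc'
  #21 SA[21]=31  'c'
  #22 SA[22]=0  'caaacaabaabbaccbcbcbbacaabcaaccc'
  #23 SA[23]=4  'caabaabbaccbcbcbbacaabcaaccc'
  #24 SA[24]=22  'caabcaaccc'
  #25 SA[25]=26  'caaccc'
  #26 SA[26]=18  'cbbacaabcaaccc'
  #27 SA[27]=16  'cbcbbacaabcaaccc'
  #28 SA[28]=14  'cbcbcbbacaabcaaccc'
  #29 SA[29]=30  'cc'
  #30 SA[30]=13  'ccbcbcbbacaabcaaccc'
  #31 SA[31]=29  'ccc'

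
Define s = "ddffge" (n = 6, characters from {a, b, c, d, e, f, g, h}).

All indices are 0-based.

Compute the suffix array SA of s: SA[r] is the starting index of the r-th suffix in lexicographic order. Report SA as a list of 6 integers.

rank→(start, suffix):
  0 → (0, 'ddffge')
  1 → (1, 'dffge')
  2 → (5, 'e')
  3 → (2, 'ffge')
  4 → (3, 'fge')
  5 → (4, 'ge')

[0, 1, 5, 2, 3, 4]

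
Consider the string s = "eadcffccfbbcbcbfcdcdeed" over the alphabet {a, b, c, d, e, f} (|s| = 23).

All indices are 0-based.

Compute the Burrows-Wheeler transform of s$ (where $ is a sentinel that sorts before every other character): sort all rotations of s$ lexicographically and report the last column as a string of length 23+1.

defbccbbffdcdecac$edcfbc

rank  rotation                  last
    0  $eadcffccfbbcbcbfcdcdeed  d
    1  adcffccfbbcbcbfcdcdeed$e  e
    2  bbcbcbfcdcdeed$eadcffccf  f
    3  bcbcbfcdcdeed$eadcffccfb  b
    4  bcbfcdcdeed$eadcffccfbbc  c
    5  bfcdcdeed$eadcffccfbbcbc  c
    6  cbcbfcdcdeed$eadcffccfbb  b
    7  cbfcdcdeed$eadcffccfbbcb  b
    8  ccfbbcbcbfcdcdeed$eadcff  f
    9  cdcdeed$eadcffccfbbcbcbf  f
   10  cdeed$eadcffccfbbcbcbfcd  d
   11  cfbbcbcbfcdcdeed$eadcffc  c
   12  cffccfbbcbcbfcdcdeed$ead  d
   13  d$eadcffccfbbcbcbfcdcdee  e
   14  dcdeed$eadcffccfbbcbcbfc  c
   15  dcffccfbbcbcbfcdcdeed$ea  a
   16  deed$eadcffccfbbcbcbfcdc  c
   17  eadcffccfbbcbcbfcdcdeed$  $
   18  ed$eadcffccfbbcbcbfcdcde  e
   19  eed$eadcffccfbbcbcbfcdcd  d
   20  fbbcbcbfcdcdeed$eadcffcc  c
   21  fccfbbcbcbfcdcdeed$eadcf  f
   22  fcdcdeed$eadcffccfbbcbcb  b
   23  ffccfbbcbcbfcdcdeed$eadc  c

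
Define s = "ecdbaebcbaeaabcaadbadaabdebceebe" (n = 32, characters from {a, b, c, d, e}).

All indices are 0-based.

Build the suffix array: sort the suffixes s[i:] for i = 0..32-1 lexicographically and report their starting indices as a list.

[11, 21, 15, 12, 22, 19, 16, 9, 4, 18, 8, 3, 13, 6, 26, 23, 30, 14, 7, 1, 27, 20, 17, 2, 24, 31, 10, 5, 25, 29, 0, 28]

sorted suffixes:
  #0 SA[0]=11  'aabcaadbadaabdebceebe'
  #1 SA[1]=21  'aabdebceebe'
  #2 SA[2]=15  'aadbadaabdebceebe'
  #3 SA[3]=12  'abcaadbadaabdebceebe'
  #4 SA[4]=22  'abdebceebe'
  #5 SA[5]=19  'adaabdebceebe'
  #6 SA[6]=16  'adbadaabdebceebe'
  #7 SA[7]=9  'aeaabcaadbadaabdebceebe'
  #8 SA[8]=4  'aebcbaeaabcaadbadaabdebceebe'
  #9 SA[9]=18  'badaabdebceebe'
  #10 SA[10]=8  'baeaabcaadbadaabdebceebe'
  #11 SA[11]=3  'baebcbaeaabcaadbadaabdebceebe'
  #12 SA[12]=13  'bcaadbadaabdebceebe'
  #13 SA[13]=6  'bcbaeaabcaadbadaabdebceebe'
  #14 SA[14]=26  'bceebe'
  #15 SA[15]=23  'bdebceebe'
  #16 SA[16]=30  'be'
  #17 SA[17]=14  'caadbadaabdebceebe'
  #18 SA[18]=7  'cbaeaabcaadbadaabdebceebe'
  #19 SA[19]=1  'cdbaebcbaeaabcaadbadaabdebceebe'
  #20 SA[20]=27  'ceebe'
  #21 SA[21]=20  'daabdebceebe'
  #22 SA[22]=17  'dbadaabdebceebe'
  #23 SA[23]=2  'dbaebcbaeaabcaadbadaabdebceebe'
  #24 SA[24]=24  'debceebe'
  #25 SA[25]=31  'e'
  #26 SA[26]=10  'eaabcaadbadaabdebceebe'
  #27 SA[27]=5  'ebcbaeaabcaadbadaabdebceebe'
  #28 SA[28]=25  'ebceebe'
  #29 SA[29]=29  'ebe'
  #30 SA[30]=0  'ecdbaebcbaeaabcaadbadaabdebceebe'
  #31 SA[31]=28  'eebe'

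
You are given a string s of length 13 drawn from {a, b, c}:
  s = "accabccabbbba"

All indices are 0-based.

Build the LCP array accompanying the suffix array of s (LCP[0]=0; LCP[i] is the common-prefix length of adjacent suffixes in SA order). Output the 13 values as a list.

sorted suffixes:
  #0 SA[0]=12  'a'
  #1 SA[1]=7  'abbbba'
  #2 SA[2]=3  'abccabbbba'
  #3 SA[3]=0  'accabccabbbba'
  #4 SA[4]=11  'ba'
  #5 SA[5]=10  'bba'
  #6 SA[6]=9  'bbba'
  #7 SA[7]=8  'bbbba'
  #8 SA[8]=4  'bccabbbba'
  #9 SA[9]=6  'cabbbba'
  #10 SA[10]=2  'cabccabbbba'
  #11 SA[11]=5  'ccabbbba'
  #12 SA[12]=1  'ccabccabbbba'

SA = [12, 7, 3, 0, 11, 10, 9, 8, 4, 6, 2, 5, 1]
i: (SA[i-1],SA[i]) lcp shared
  1: (12,7) 1 'a'
  2: (7,3) 2 'ab'
  3: (3,0) 1 'a'
  4: (0,11) 0 ''
  5: (11,10) 1 'b'
  6: (10,9) 2 'bb'
  7: (9,8) 3 'bbb'
  8: (8,4) 1 'b'
  9: (4,6) 0 ''
  10: (6,2) 3 'cab'
  11: (2,5) 1 'c'
  12: (5,1) 4 'ccab'

[0, 1, 2, 1, 0, 1, 2, 3, 1, 0, 3, 1, 4]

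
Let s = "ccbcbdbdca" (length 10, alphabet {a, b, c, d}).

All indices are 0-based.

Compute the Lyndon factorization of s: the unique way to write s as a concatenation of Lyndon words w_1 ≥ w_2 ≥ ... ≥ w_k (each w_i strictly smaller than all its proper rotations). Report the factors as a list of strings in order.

["c", "c", "bcbdbdc", "a"]

emit factor 1: 'c' (i=0, period=1)
emit factor 2: 'c' (i=1, period=1)
emit factor 3: 'bcbdbdc' (i=2, period=7)
emit factor 4: 'a' (i=9, period=1)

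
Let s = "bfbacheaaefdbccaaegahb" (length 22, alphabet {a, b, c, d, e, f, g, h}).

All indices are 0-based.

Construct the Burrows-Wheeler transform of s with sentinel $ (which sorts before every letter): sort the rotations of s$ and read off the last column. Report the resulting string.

rank  rotation                 last
    0  $bfbacheaaefdbccaaegahb  b
    1  aaefdbccaaegahb$bfbache  e
    2  aaegahb$bfbacheaaefdbcc  c
    3  acheaaefdbccaaegahb$bfb  b
    4  aefdbccaaegahb$bfbachea  a
    5  aegahb$bfbacheaaefdbcca  a
    6  ahb$bfbacheaaefdbccaaeg  g
    7  b$bfbacheaaefdbccaaegah  h
    8  bacheaaefdbccaaegahb$bf  f
    9  bccaaegahb$bfbacheaaefd  d
   10  bfbacheaaefdbccaaegahb$  $
   11  caaegahb$bfbacheaaefdbc  c
   12  ccaaegahb$bfbacheaaefdb  b
   13  cheaaefdbccaaegahb$bfba  a
   14  dbccaaegahb$bfbacheaaef  f
   15  eaaefdbccaaegahb$bfbach  h
   16  efdbccaaegahb$bfbacheaa  a
   17  egahb$bfbacheaaefdbccaa  a
   18  fbacheaaefdbccaaegahb$b  b
   19  fdbccaaegahb$bfbacheaae  e
   20  gahb$bfbacheaaefdbccaae  e
   21  hb$bfbacheaaefdbccaaega  a
   22  heaaefdbccaaegahb$bfbac  c

becbaaghfd$cbafhaabeeac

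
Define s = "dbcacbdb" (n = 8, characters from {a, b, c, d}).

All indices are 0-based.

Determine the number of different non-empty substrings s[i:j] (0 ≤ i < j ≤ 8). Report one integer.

31

sorted suffixes:
  #0 SA[0]=3  'acbdb'
  #1 SA[1]=7  'b'
  #2 SA[2]=1  'bcacbdb'
  #3 SA[3]=5  'bdb'
  #4 SA[4]=2  'cacbdb'
  #5 SA[5]=4  'cbdb'
  #6 SA[6]=6  'db'
  #7 SA[7]=0  'dbcacbdb'

SA = [3, 7, 1, 5, 2, 4, 6, 0]
[i] adj suffixes → lcp
  [1] 3/7 → 0 ('')
  [2] 7/1 → 1 ('b')
  [3] 1/5 → 1 ('b')
  [4] 5/2 → 0 ('')
  [5] 2/4 → 1 ('c')
  [6] 4/6 → 0 ('')
  [7] 6/0 → 2 ('db')

n(n+1)/2 = 8·9/2 = 36
Σ LCP = 0 + 0 + 1 + 1 + 0 + 1 + 0 + 2 = 5
distinct = 36 − 5 = 31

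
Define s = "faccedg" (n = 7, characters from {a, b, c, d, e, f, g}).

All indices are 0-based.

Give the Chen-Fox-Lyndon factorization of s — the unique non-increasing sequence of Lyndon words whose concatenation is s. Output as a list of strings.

["f", "accedg"]

emit factor 1: 'f' (i=0, period=1)
emit factor 2: 'accedg' (i=1, period=6)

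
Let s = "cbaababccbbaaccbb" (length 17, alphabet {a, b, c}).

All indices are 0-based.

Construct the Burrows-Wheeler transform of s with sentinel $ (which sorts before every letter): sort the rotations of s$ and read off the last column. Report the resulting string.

bbbababcbacca$ccab

rank  rotation            last
    0  $cbaababccbbaaccbb  b
    1  aababccbbaaccbb$cb  b
    2  aaccbb$cbaababccbb  b
    3  ababccbbaaccbb$cba  a
    4  abccbbaaccbb$cbaab  b
    5  accbb$cbaababccbba  a
    6  b$cbaababccbbaaccb  b
    7  baababccbbaaccbb$c  c
    8  baaccbb$cbaababccb  b
    9  babccbbaaccbb$cbaa  a
   10  bb$cbaababccbbaacc  c
   11  bbaaccbb$cbaababcc  c
   12  bccbbaaccbb$cbaaba  a
   13  cbaababccbbaaccbb$  $
   14  cbb$cbaababccbbaac  c
   15  cbbaaccbb$cbaababc  c
   16  ccbb$cbaababccbbaa  a
   17  ccbbaaccbb$cbaabab  b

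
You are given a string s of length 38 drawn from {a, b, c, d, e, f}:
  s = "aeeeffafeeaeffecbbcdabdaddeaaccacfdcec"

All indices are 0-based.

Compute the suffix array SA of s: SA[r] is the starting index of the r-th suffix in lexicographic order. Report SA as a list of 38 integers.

rank→(start, suffix):
  0 → (27, 'aaccacfdcec')
  1 → (20, 'abdaddeaaccacfdcec')
  2 → (28, 'accacfdcec')
  3 → (31, 'acfdcec')
  4 → (23, 'addeaaccacfdcec')
  5 → (0, 'aeeeffafeeaeffecbbcdabdaddeaaccacfdcec')
  6 → (10, 'aeffecbbcdabdaddeaaccacfdcec')
  7 → (6, 'afeeaeffecbbcdabdaddeaaccacfdcec')
  8 → (16, 'bbcdabdaddeaaccacfdcec')
  9 → (17, 'bcdabdaddeaaccacfdcec')
  10 → (21, 'bdaddeaaccacfdcec')
  11 → (37, 'c')
  12 → (30, 'cacfdcec')
  13 → (15, 'cbbcdabdaddeaaccacfdcec')
  14 → (29, 'ccacfdcec')
  15 → (18, 'cdabdaddeaaccacfdcec')
  16 → (35, 'cec')
  17 → (32, 'cfdcec')
  18 → (19, 'dabdaddeaaccacfdcec')
  19 → (22, 'daddeaaccacfdcec')
  20 → (34, 'dcec')
  21 → (24, 'ddeaaccacfdcec')
  22 → (25, 'deaaccacfdcec')
  23 → (26, 'eaaccacfdcec')
  24 → (9, 'eaeffecbbcdabdaddeaaccacfdcec')
  25 → (36, 'ec')
  26 → (14, 'ecbbcdabdaddeaaccacfdcec')
  27 → (8, 'eeaeffecbbcdabdaddeaaccacfdcec')
  28 → (1, 'eeeffafeeaeffecbbcdabdaddeaaccacfdcec')
  29 → (2, 'eeffafeeaeffecbbcdabdaddeaaccacfdcec')
  30 → (3, 'effafeeaeffecbbcdabdaddeaaccacfdcec')
  31 → (11, 'effecbbcdabdaddeaaccacfdcec')
  32 → (5, 'fafeeaeffecbbcdabdaddeaaccacfdcec')
  33 → (33, 'fdcec')
  34 → (13, 'fecbbcdabdaddeaaccacfdcec')
  35 → (7, 'feeaeffecbbcdabdaddeaaccacfdcec')
  36 → (4, 'ffafeeaeffecbbcdabdaddeaaccacfdcec')
  37 → (12, 'ffecbbcdabdaddeaaccacfdcec')

[27, 20, 28, 31, 23, 0, 10, 6, 16, 17, 21, 37, 30, 15, 29, 18, 35, 32, 19, 22, 34, 24, 25, 26, 9, 36, 14, 8, 1, 2, 3, 11, 5, 33, 13, 7, 4, 12]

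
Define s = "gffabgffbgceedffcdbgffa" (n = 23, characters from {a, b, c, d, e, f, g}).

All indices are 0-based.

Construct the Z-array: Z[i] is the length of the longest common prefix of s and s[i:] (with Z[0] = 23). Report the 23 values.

Z[0]=23
i=1: outside box; Z[1]=0
i=2: outside box; Z[2]=0
i=3: outside box; Z[3]=0
i=4: outside box; Z[4]=0
i=5: outside box; Z[5]=3 grow→box=[5,8)
i=6: min(r-i=2, Z[1]=0)=0; Z[6]=0
i=7: min(r-i=1, Z[2]=0)=0; Z[7]=0
i=8: outside box; Z[8]=0
i=9: outside box; Z[9]=1 grow→box=[9,10)
i=10: outside box; Z[10]=0
i=11: outside box; Z[11]=0
i=12: outside box; Z[12]=0
i=13: outside box; Z[13]=0
i=14: outside box; Z[14]=0
i=15: outside box; Z[15]=0
i=16: outside box; Z[16]=0
i=17: outside box; Z[17]=0
i=18: outside box; Z[18]=0
i=19: outside box; Z[19]=4 grow→box=[19,23)
i=20: min(r-i=3, Z[1]=0)=0; Z[20]=0
i=21: min(r-i=2, Z[2]=0)=0; Z[21]=0
i=22: min(r-i=1, Z[3]=0)=0; Z[22]=0

[23, 0, 0, 0, 0, 3, 0, 0, 0, 1, 0, 0, 0, 0, 0, 0, 0, 0, 0, 4, 0, 0, 0]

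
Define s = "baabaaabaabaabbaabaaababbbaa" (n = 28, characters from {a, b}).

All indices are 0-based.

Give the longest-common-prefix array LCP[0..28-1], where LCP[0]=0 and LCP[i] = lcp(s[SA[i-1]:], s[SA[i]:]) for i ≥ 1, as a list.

rank→(start, suffix):
  0 → (27, 'a')
  1 → (26, 'aa')
  2 → (4, 'aaabaabaabbaabaaababbbaa')
  3 → (18, 'aaababbbaa')
  4 → (1, 'aabaaabaabaabbaabaaababbbaa')
  5 → (15, 'aabaaababbbaa')
  6 → (5, 'aabaabaabbaabaaababbbaa')
  7 → (8, 'aabaabbaabaaababbbaa')
  8 → (19, 'aababbbaa')
  9 → (11, 'aabbaabaaababbbaa')
  10 → (2, 'abaaabaabaabbaabaaababbbaa')
  11 → (16, 'abaaababbbaa')
  12 → (6, 'abaabaabbaabaaababbbaa')
  13 → (9, 'abaabbaabaaababbbaa')
  14 → (20, 'ababbbaa')
  15 → (12, 'abbaabaaababbbaa')
  16 → (22, 'abbbaa')
  17 → (25, 'baa')
  18 → (3, 'baaabaabaabbaabaaababbbaa')
  19 → (17, 'baaababbbaa')
  20 → (0, 'baabaaabaabaabbaabaaababbbaa')
  21 → (14, 'baabaaababbbaa')
  22 → (7, 'baabaabbaabaaababbbaa')
  23 → (10, 'baabbaabaaababbbaa')
  24 → (21, 'babbbaa')
  25 → (24, 'bbaa')
  26 → (13, 'bbaabaaababbbaa')
  27 → (23, 'bbbaa')

SA = [27, 26, 4, 18, 1, 15, 5, 8, 19, 11, 2, 16, 6, 9, 20, 12, 22, 25, 3, 17, 0, 14, 7, 10, 21, 24, 13, 23]
i: (SA[i-1],SA[i]) lcp shared
  1: (27,26) 1 'a'
  2: (26,4) 2 'aa'
  3: (4,18) 5 'aaaba'
  4: (18,1) 2 'aa'
  5: (1,15) 8 'aabaaaba'
  6: (15,5) 5 'aabaa'
  7: (5,8) 6 'aabaab'
  8: (8,19) 4 'aaba'
  9: (19,11) 3 'aab'
  10: (11,2) 1 'a'
  11: (2,16) 7 'abaaaba'
  12: (16,6) 4 'abaa'
  13: (6,9) 5 'abaab'
  14: (9,20) 3 'aba'
  15: (20,12) 2 'ab'
  16: (12,22) 3 'abb'
  17: (22,25) 0 ''
  18: (25,3) 3 'baa'
  19: (3,17) 6 'baaaba'
  20: (17,0) 3 'baa'
  21: (0,14) 9 'baabaaaba'
  22: (14,7) 6 'baabaa'
  23: (7,10) 4 'baab'
  24: (10,21) 2 'ba'
  25: (21,24) 1 'b'
  26: (24,13) 4 'bbaa'
  27: (13,23) 2 'bb'

[0, 1, 2, 5, 2, 8, 5, 6, 4, 3, 1, 7, 4, 5, 3, 2, 3, 0, 3, 6, 3, 9, 6, 4, 2, 1, 4, 2]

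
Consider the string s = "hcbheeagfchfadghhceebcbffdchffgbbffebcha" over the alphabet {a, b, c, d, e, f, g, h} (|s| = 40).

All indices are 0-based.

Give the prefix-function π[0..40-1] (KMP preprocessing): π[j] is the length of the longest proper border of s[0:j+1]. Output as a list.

π[0] = 0
j=1 s[j]='c': π[1]=0 (border '')
j=2 s[j]='b': π[2]=0 (border '')
j=3 s[j]='h': π[3]=1 (border 'h')
j=4 s[j]='e': k: 1→0; π[4]=0 (border '')
j=5 s[j]='e': π[5]=0 (border '')
j=6 s[j]='a': π[6]=0 (border '')
j=7 s[j]='g': π[7]=0 (border '')
j=8 s[j]='f': π[8]=0 (border '')
j=9 s[j]='c': π[9]=0 (border '')
j=10 s[j]='h': π[10]=1 (border 'h')
j=11 s[j]='f': k: 1→0; π[11]=0 (border '')
j=12 s[j]='a': π[12]=0 (border '')
j=13 s[j]='d': π[13]=0 (border '')
j=14 s[j]='g': π[14]=0 (border '')
j=15 s[j]='h': π[15]=1 (border 'h')
j=16 s[j]='h': k: 1→0; π[16]=1 (border 'h')
j=17 s[j]='c': π[17]=2 (border 'hc')
j=18 s[j]='e': k: 2→0; π[18]=0 (border '')
j=19 s[j]='e': π[19]=0 (border '')
j=20 s[j]='b': π[20]=0 (border '')
j=21 s[j]='c': π[21]=0 (border '')
j=22 s[j]='b': π[22]=0 (border '')
j=23 s[j]='f': π[23]=0 (border '')
j=24 s[j]='f': π[24]=0 (border '')
j=25 s[j]='d': π[25]=0 (border '')
j=26 s[j]='c': π[26]=0 (border '')
j=27 s[j]='h': π[27]=1 (border 'h')
j=28 s[j]='f': k: 1→0; π[28]=0 (border '')
j=29 s[j]='f': π[29]=0 (border '')
j=30 s[j]='g': π[30]=0 (border '')
j=31 s[j]='b': π[31]=0 (border '')
j=32 s[j]='b': π[32]=0 (border '')
j=33 s[j]='f': π[33]=0 (border '')
j=34 s[j]='f': π[34]=0 (border '')
j=35 s[j]='e': π[35]=0 (border '')
j=36 s[j]='b': π[36]=0 (border '')
j=37 s[j]='c': π[37]=0 (border '')
j=38 s[j]='h': π[38]=1 (border 'h')
j=39 s[j]='a': k: 1→0; π[39]=0 (border '')

[0, 0, 0, 1, 0, 0, 0, 0, 0, 0, 1, 0, 0, 0, 0, 1, 1, 2, 0, 0, 0, 0, 0, 0, 0, 0, 0, 1, 0, 0, 0, 0, 0, 0, 0, 0, 0, 0, 1, 0]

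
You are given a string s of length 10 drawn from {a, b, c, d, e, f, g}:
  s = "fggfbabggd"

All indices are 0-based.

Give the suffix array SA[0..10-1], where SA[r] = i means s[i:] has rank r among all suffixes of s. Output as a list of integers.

[5, 4, 6, 9, 3, 0, 8, 2, 7, 1]

sorted suffixes:
  #0 SA[0]=5  'abggd'
  #1 SA[1]=4  'babggd'
  #2 SA[2]=6  'bggd'
  #3 SA[3]=9  'd'
  #4 SA[4]=3  'fbabggd'
  #5 SA[5]=0  'fggfbabggd'
  #6 SA[6]=8  'gd'
  #7 SA[7]=2  'gfbabggd'
  #8 SA[8]=7  'ggd'
  #9 SA[9]=1  'ggfbabggd'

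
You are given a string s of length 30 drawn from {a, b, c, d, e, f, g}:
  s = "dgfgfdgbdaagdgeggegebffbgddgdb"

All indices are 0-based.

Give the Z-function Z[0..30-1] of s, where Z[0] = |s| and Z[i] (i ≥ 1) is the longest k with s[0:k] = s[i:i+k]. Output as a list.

Z[0]=30
i=1: i≥r, start 0; Z[1]=0
i=2: i≥r, start 0; Z[2]=0
i=3: i≥r, start 0; Z[3]=0
i=4: i≥r, start 0; Z[4]=0
i=5: i≥r, start 0; Z[5]=2 extend→box=[5,7)
i=6: min(r-i=1, Z[1]=0)=0; Z[6]=0
i=7: i≥r, start 0; Z[7]=0
i=8: i≥r, start 0; Z[8]=1 extend→box=[8,9)
i=9: i≥r, start 0; Z[9]=0
i=10: i≥r, start 0; Z[10]=0
i=11: i≥r, start 0; Z[11]=0
i=12: i≥r, start 0; Z[12]=2 extend→box=[12,14)
i=13: min(r-i=1, Z[1]=0)=0; Z[13]=0
i=14: i≥r, start 0; Z[14]=0
i=15: i≥r, start 0; Z[15]=0
i=16: i≥r, start 0; Z[16]=0
i=17: i≥r, start 0; Z[17]=0
i=18: i≥r, start 0; Z[18]=0
i=19: i≥r, start 0; Z[19]=0
i=20: i≥r, start 0; Z[20]=0
i=21: i≥r, start 0; Z[21]=0
i=22: i≥r, start 0; Z[22]=0
i=23: i≥r, start 0; Z[23]=0
i=24: i≥r, start 0; Z[24]=0
i=25: i≥r, start 0; Z[25]=1 extend→box=[25,26)
i=26: i≥r, start 0; Z[26]=2 extend→box=[26,28)
i=27: min(r-i=1, Z[1]=0)=0; Z[27]=0
i=28: i≥r, start 0; Z[28]=1 extend→box=[28,29)
i=29: i≥r, start 0; Z[29]=0

[30, 0, 0, 0, 0, 2, 0, 0, 1, 0, 0, 0, 2, 0, 0, 0, 0, 0, 0, 0, 0, 0, 0, 0, 0, 1, 2, 0, 1, 0]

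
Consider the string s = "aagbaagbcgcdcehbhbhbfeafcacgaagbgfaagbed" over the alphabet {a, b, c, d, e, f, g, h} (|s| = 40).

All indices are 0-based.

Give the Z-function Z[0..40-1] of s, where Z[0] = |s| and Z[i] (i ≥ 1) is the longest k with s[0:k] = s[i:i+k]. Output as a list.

Z[0]=40
i=1: fresh scan; Z[1]=1 grow→box=[1,2)
i=2: fresh scan; Z[2]=0
i=3: fresh scan; Z[3]=0
i=4: fresh scan; Z[4]=4 grow→box=[4,8)
i=5: min(r-i=3, Z[1]=1)=1; Z[5]=1
i=6: min(r-i=2, Z[2]=0)=0; Z[6]=0
i=7: min(r-i=1, Z[3]=0)=0; Z[7]=0
i=8: fresh scan; Z[8]=0
i=9: fresh scan; Z[9]=0
i=10: fresh scan; Z[10]=0
i=11: fresh scan; Z[11]=0
i=12: fresh scan; Z[12]=0
i=13: fresh scan; Z[13]=0
i=14: fresh scan; Z[14]=0
i=15: fresh scan; Z[15]=0
i=16: fresh scan; Z[16]=0
i=17: fresh scan; Z[17]=0
i=18: fresh scan; Z[18]=0
i=19: fresh scan; Z[19]=0
i=20: fresh scan; Z[20]=0
i=21: fresh scan; Z[21]=0
i=22: fresh scan; Z[22]=1 grow→box=[22,23)
i=23: fresh scan; Z[23]=0
i=24: fresh scan; Z[24]=0
i=25: fresh scan; Z[25]=1 grow→box=[25,26)
i=26: fresh scan; Z[26]=0
i=27: fresh scan; Z[27]=0
i=28: fresh scan; Z[28]=4 grow→box=[28,32)
i=29: min(r-i=3, Z[1]=1)=1; Z[29]=1
i=30: min(r-i=2, Z[2]=0)=0; Z[30]=0
i=31: min(r-i=1, Z[3]=0)=0; Z[31]=0
i=32: fresh scan; Z[32]=0
i=33: fresh scan; Z[33]=0
i=34: fresh scan; Z[34]=4 grow→box=[34,38)
i=35: min(r-i=3, Z[1]=1)=1; Z[35]=1
i=36: min(r-i=2, Z[2]=0)=0; Z[36]=0
i=37: min(r-i=1, Z[3]=0)=0; Z[37]=0
i=38: fresh scan; Z[38]=0
i=39: fresh scan; Z[39]=0

[40, 1, 0, 0, 4, 1, 0, 0, 0, 0, 0, 0, 0, 0, 0, 0, 0, 0, 0, 0, 0, 0, 1, 0, 0, 1, 0, 0, 4, 1, 0, 0, 0, 0, 4, 1, 0, 0, 0, 0]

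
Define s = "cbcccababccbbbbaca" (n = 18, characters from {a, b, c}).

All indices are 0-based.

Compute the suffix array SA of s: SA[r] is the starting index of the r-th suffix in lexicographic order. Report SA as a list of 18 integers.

[17, 5, 7, 15, 6, 14, 13, 12, 11, 8, 1, 16, 4, 10, 0, 3, 9, 2]

sorted suffixes:
  #0 SA[0]=17  'a'
  #1 SA[1]=5  'ababccbbbbaca'
  #2 SA[2]=7  'abccbbbbaca'
  #3 SA[3]=15  'aca'
  #4 SA[4]=6  'babccbbbbaca'
  #5 SA[5]=14  'baca'
  #6 SA[6]=13  'bbaca'
  #7 SA[7]=12  'bbbaca'
  #8 SA[8]=11  'bbbbaca'
  #9 SA[9]=8  'bccbbbbaca'
  #10 SA[10]=1  'bcccababccbbbbaca'
  #11 SA[11]=16  'ca'
  #12 SA[12]=4  'cababccbbbbaca'
  #13 SA[13]=10  'cbbbbaca'
  #14 SA[14]=0  'cbcccababccbbbbaca'
  #15 SA[15]=3  'ccababccbbbbaca'
  #16 SA[16]=9  'ccbbbbaca'
  #17 SA[17]=2  'cccababccbbbbaca'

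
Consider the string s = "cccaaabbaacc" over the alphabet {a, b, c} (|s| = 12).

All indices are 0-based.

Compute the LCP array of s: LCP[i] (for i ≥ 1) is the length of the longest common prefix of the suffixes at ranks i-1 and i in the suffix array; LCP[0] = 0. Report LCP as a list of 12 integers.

rank | idx | suffix
   0 |   3 | aaabbaacc
   1 |   4 | aabbaacc
   2 |   8 | aacc
   3 |   5 | abbaacc
   4 |   9 | acc
   5 |   7 | baacc
   6 |   6 | bbaacc
   7 |  11 | c
   8 |   2 | caaabbaacc
   9 |  10 | cc
  10 |   1 | ccaaabbaacc
  11 |   0 | cccaaabbaacc

SA = [3, 4, 8, 5, 9, 7, 6, 11, 2, 10, 1, 0]
i: (SA[i-1],SA[i]) lcp shared
  1: (3,4) 2 'aa'
  2: (4,8) 2 'aa'
  3: (8,5) 1 'a'
  4: (5,9) 1 'a'
  5: (9,7) 0 ''
  6: (7,6) 1 'b'
  7: (6,11) 0 ''
  8: (11,2) 1 'c'
  9: (2,10) 1 'c'
  10: (10,1) 2 'cc'
  11: (1,0) 2 'cc'

[0, 2, 2, 1, 1, 0, 1, 0, 1, 1, 2, 2]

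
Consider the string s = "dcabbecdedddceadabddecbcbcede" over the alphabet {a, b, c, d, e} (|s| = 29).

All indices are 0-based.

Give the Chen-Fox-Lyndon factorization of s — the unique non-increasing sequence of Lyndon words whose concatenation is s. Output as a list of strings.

emit factor 1: 'd' (i=0, period=1)
emit factor 2: 'c' (i=1, period=1)
emit factor 3: 'abbecdedddceadabddecbcbcede' (i=2, period=27)

["d", "c", "abbecdedddceadabddecbcbcede"]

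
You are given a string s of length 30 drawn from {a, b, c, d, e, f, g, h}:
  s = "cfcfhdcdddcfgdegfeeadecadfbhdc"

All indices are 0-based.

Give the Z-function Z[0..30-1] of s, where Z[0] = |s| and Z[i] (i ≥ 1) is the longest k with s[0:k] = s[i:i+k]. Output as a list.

Z[0]=30
i=1: i≥r, start 0; Z[1]=0
i=2: i≥r, start 0; Z[2]=2 grow→box=[2,4)
i=3: min(r-i=1, Z[1]=0)=0; Z[3]=0
i=4: i≥r, start 0; Z[4]=0
i=5: i≥r, start 0; Z[5]=0
i=6: i≥r, start 0; Z[6]=1 grow→box=[6,7)
i=7: i≥r, start 0; Z[7]=0
i=8: i≥r, start 0; Z[8]=0
i=9: i≥r, start 0; Z[9]=0
i=10: i≥r, start 0; Z[10]=2 grow→box=[10,12)
i=11: min(r-i=1, Z[1]=0)=0; Z[11]=0
i=12: i≥r, start 0; Z[12]=0
i=13: i≥r, start 0; Z[13]=0
i=14: i≥r, start 0; Z[14]=0
i=15: i≥r, start 0; Z[15]=0
i=16: i≥r, start 0; Z[16]=0
i=17: i≥r, start 0; Z[17]=0
i=18: i≥r, start 0; Z[18]=0
i=19: i≥r, start 0; Z[19]=0
i=20: i≥r, start 0; Z[20]=0
i=21: i≥r, start 0; Z[21]=0
i=22: i≥r, start 0; Z[22]=1 grow→box=[22,23)
i=23: i≥r, start 0; Z[23]=0
i=24: i≥r, start 0; Z[24]=0
i=25: i≥r, start 0; Z[25]=0
i=26: i≥r, start 0; Z[26]=0
i=27: i≥r, start 0; Z[27]=0
i=28: i≥r, start 0; Z[28]=0
i=29: i≥r, start 0; Z[29]=1 grow→box=[29,30)

[30, 0, 2, 0, 0, 0, 1, 0, 0, 0, 2, 0, 0, 0, 0, 0, 0, 0, 0, 0, 0, 0, 1, 0, 0, 0, 0, 0, 0, 1]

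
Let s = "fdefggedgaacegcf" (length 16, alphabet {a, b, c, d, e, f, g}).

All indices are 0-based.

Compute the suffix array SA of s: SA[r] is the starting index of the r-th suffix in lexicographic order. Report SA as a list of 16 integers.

sorted suffixes:
  #0 SA[0]=9  'aacegcf'
  #1 SA[1]=10  'acegcf'
  #2 SA[2]=11  'cegcf'
  #3 SA[3]=14  'cf'
  #4 SA[4]=1  'defggedgaacegcf'
  #5 SA[5]=7  'dgaacegcf'
  #6 SA[6]=6  'edgaacegcf'
  #7 SA[7]=2  'efggedgaacegcf'
  #8 SA[8]=12  'egcf'
  #9 SA[9]=15  'f'
  #10 SA[10]=0  'fdefggedgaacegcf'
  #11 SA[11]=3  'fggedgaacegcf'
  #12 SA[12]=8  'gaacegcf'
  #13 SA[13]=13  'gcf'
  #14 SA[14]=5  'gedgaacegcf'
  #15 SA[15]=4  'ggedgaacegcf'

[9, 10, 11, 14, 1, 7, 6, 2, 12, 15, 0, 3, 8, 13, 5, 4]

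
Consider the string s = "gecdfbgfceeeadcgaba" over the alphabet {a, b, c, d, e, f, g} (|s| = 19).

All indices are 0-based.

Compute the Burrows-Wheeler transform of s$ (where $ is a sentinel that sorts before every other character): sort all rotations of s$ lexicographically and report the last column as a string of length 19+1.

rank  rotation              last
    0  $gecdfbgfceeeadcgaba  a
    1  a$gecdfbgfceeeadcgab  b
    2  aba$gecdfbgfceeeadcg  g
    3  adcgaba$gecdfbgfceee  e
    4  ba$gecdfbgfceeeadcga  a
    5  bgfceeeadcgaba$gecdf  f
    6  cdfbgfceeeadcgaba$ge  e
    7  ceeeadcgaba$gecdfbgf  f
    8  cgaba$gecdfbgfceeead  d
    9  dcgaba$gecdfbgfceeea  a
   10  dfbgfceeeadcgaba$gec  c
   11  eadcgaba$gecdfbgfcee  e
   12  ecdfbgfceeeadcgaba$g  g
   13  eeadcgaba$gecdfbgfce  e
   14  eeeadcgaba$gecdfbgfc  c
   15  fbgfceeeadcgaba$gecd  d
   16  fceeeadcgaba$gecdfbg  g
   17  gaba$gecdfbgfceeeadc  c
   18  gecdfbgfceeeadcgaba$  $
   19  gfceeeadcgaba$gecdfb  b

abgeafefdacegecdgc$b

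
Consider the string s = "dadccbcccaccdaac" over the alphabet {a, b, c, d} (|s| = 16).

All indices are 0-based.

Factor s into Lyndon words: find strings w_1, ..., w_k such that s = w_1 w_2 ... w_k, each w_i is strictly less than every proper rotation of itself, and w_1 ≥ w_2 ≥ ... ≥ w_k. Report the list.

emit factor 1: 'd' (i=0, period=1)
emit factor 2: 'adccbccc' (i=1, period=8)
emit factor 3: 'accd' (i=9, period=4)
emit factor 4: 'aac' (i=13, period=3)

["d", "adccbccc", "accd", "aac"]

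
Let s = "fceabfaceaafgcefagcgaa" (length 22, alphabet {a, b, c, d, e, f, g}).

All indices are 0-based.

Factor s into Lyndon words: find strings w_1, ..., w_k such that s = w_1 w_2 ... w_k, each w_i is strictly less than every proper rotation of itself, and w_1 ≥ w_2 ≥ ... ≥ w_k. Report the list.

["f", "ce", "abface", "aafgcefagcg", "a", "a"]

emit factor 1: 'f' (i=0, period=1)
emit factor 2: 'ce' (i=1, period=2)
emit factor 3: 'abface' (i=3, period=6)
emit factor 4: 'aafgcefagcg' (i=9, period=11)
emit factor 5: 'a' (i=20, period=1)
emit factor 6: 'a' (i=21, period=1)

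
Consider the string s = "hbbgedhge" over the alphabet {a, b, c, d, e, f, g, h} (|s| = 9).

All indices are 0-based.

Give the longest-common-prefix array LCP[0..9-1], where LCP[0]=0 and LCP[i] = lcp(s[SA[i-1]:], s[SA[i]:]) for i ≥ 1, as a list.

[0, 1, 0, 0, 1, 0, 2, 0, 1]

rank→(start, suffix):
  0 → (1, 'bbgedhge')
  1 → (2, 'bgedhge')
  2 → (5, 'dhge')
  3 → (8, 'e')
  4 → (4, 'edhge')
  5 → (7, 'ge')
  6 → (3, 'gedhge')
  7 → (0, 'hbbgedhge')
  8 → (6, 'hge')

SA = [1, 2, 5, 8, 4, 7, 3, 0, 6]
[i] adj suffixes → lcp
  [1] 1/2 → 1 ('b')
  [2] 2/5 → 0 ('')
  [3] 5/8 → 0 ('')
  [4] 8/4 → 1 ('e')
  [5] 4/7 → 0 ('')
  [6] 7/3 → 2 ('ge')
  [7] 3/0 → 0 ('')
  [8] 0/6 → 1 ('h')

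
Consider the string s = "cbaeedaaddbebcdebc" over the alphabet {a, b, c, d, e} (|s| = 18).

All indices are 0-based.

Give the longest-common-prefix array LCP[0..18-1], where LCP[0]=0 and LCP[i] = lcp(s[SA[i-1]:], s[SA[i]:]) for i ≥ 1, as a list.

sorted suffixes:
  #0 SA[0]=6  'aaddbebcdebc'
  #1 SA[1]=7  'addbebcdebc'
  #2 SA[2]=2  'aeedaaddbebcdebc'
  #3 SA[3]=1  'baeedaaddbebcdebc'
  #4 SA[4]=16  'bc'
  #5 SA[5]=12  'bcdebc'
  #6 SA[6]=10  'bebcdebc'
  #7 SA[7]=17  'c'
  #8 SA[8]=0  'cbaeedaaddbebcdebc'
  #9 SA[9]=13  'cdebc'
  #10 SA[10]=5  'daaddbebcdebc'
  #11 SA[11]=9  'dbebcdebc'
  #12 SA[12]=8  'ddbebcdebc'
  #13 SA[13]=14  'debc'
  #14 SA[14]=15  'ebc'
  #15 SA[15]=11  'ebcdebc'
  #16 SA[16]=4  'edaaddbebcdebc'
  #17 SA[17]=3  'eedaaddbebcdebc'

SA = [6, 7, 2, 1, 16, 12, 10, 17, 0, 13, 5, 9, 8, 14, 15, 11, 4, 3]
rank  pair      lcp
   1  s[6:],s[7:]  1  'a'
   2  s[7:],s[2:]  1  'a'
   3  s[2:],s[1:]  0  ''
   4  s[1:],s[16:]  1  'b'
   5  s[16:],s[12:]  2  'bc'
   6  s[12:],s[10:]  1  'b'
   7  s[10:],s[17:]  0  ''
   8  s[17:],s[0:]  1  'c'
   9  s[0:],s[13:]  1  'c'
  10  s[13:],s[5:]  0  ''
  11  s[5:],s[9:]  1  'd'
  12  s[9:],s[8:]  1  'd'
  13  s[8:],s[14:]  1  'd'
  14  s[14:],s[15:]  0  ''
  15  s[15:],s[11:]  3  'ebc'
  16  s[11:],s[4:]  1  'e'
  17  s[4:],s[3:]  1  'e'

[0, 1, 1, 0, 1, 2, 1, 0, 1, 1, 0, 1, 1, 1, 0, 3, 1, 1]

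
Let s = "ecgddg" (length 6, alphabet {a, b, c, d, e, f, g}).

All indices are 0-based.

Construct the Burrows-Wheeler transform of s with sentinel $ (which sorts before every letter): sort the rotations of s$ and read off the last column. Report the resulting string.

rank  rotation last
    0  $ecgddg  g
    1  cgddg$e  e
    2  ddg$ecg  g
    3  dg$ecgd  d
    4  ecgddg$  $
    5  g$ecgdd  d
    6  gddg$ec  c

gegd$dc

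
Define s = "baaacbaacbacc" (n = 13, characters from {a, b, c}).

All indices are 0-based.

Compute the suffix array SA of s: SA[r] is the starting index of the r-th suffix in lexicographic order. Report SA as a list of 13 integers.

[1, 2, 6, 3, 7, 10, 0, 5, 9, 12, 4, 8, 11]

rank | idx | suffix
   0 |   1 | aaacbaacbacc
   1 |   2 | aacbaacbacc
   2 |   6 | aacbacc
   3 |   3 | acbaacbacc
   4 |   7 | acbacc
   5 |  10 | acc
   6 |   0 | baaacbaacbacc
   7 |   5 | baacbacc
   8 |   9 | bacc
   9 |  12 | c
  10 |   4 | cbaacbacc
  11 |   8 | cbacc
  12 |  11 | cc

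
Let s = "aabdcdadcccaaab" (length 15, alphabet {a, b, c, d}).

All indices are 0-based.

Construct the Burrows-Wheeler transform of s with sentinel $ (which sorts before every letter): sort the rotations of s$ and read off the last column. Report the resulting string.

rank  rotation          last
    0  $aabdcdadcccaaab  b
    1  aaab$aabdcdadccc  c
    2  aab$aabdcdadccca  a
    3  aabdcdadcccaaab$  $
    4  ab$aabdcdadcccaa  a
    5  abdcdadcccaaab$a  a
    6  adcccaaab$aabdcd  d
    7  b$aabdcdadcccaaa  a
    8  bdcdadcccaaab$aa  a
    9  caaab$aabdcdadcc  c
   10  ccaaab$aabdcdadc  c
   11  cccaaab$aabdcdad  d
   12  cdadcccaaab$aabd  d
   13  dadcccaaab$aabdc  c
   14  dcccaaab$aabdcda  a
   15  dcdadcccaaab$aab  b

bca$aadaaccddcab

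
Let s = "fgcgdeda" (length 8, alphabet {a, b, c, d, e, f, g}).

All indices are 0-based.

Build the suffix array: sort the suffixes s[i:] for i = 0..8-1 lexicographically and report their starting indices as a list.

sorted suffixes:
  #0 SA[0]=7  'a'
  #1 SA[1]=2  'cgdeda'
  #2 SA[2]=6  'da'
  #3 SA[3]=4  'deda'
  #4 SA[4]=5  'eda'
  #5 SA[5]=0  'fgcgdeda'
  #6 SA[6]=1  'gcgdeda'
  #7 SA[7]=3  'gdeda'

[7, 2, 6, 4, 5, 0, 1, 3]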